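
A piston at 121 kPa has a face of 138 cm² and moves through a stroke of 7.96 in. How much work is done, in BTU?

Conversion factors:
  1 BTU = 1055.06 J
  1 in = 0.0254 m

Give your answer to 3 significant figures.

121 kPa → 121000 Pa
138 cm² → 0.0138 m²
F = P × A = 121000 × 0.0138 = 1669.8 N
7.96 in → 0.202184 m
W = F × d = 1669.8 × 0.202184 = 337.607 J
In BTU: 337.607 / 1055.06 = 0.319988 BTU

0.320 BTU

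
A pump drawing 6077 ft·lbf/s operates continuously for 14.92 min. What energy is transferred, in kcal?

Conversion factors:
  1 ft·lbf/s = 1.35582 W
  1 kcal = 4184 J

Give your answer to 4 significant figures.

1763 kcal

6077 ft·lbf/s × 1.35582 = 8239.32 W
14.92 min × 60 = 895.2 s
E = P × t = 8239.32 W × 895.2 s = 7.37584×10⁶ J
7.37584×10⁶ J ÷ (4184 J/kcal) = 1762.87 kcal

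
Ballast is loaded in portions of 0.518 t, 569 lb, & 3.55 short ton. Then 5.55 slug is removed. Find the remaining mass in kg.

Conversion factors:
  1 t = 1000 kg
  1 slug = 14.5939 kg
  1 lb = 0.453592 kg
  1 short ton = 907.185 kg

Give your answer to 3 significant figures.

0.518 t × 1000 = 518 kg
569 lb × 0.453592 = 258.094 kg
3.55 short ton × 907.185 = 3220.51 kg
5.55 slug × 14.5939 = 80.9961 kg
Sum: 518 + 258.094 + 3220.51 − 80.9961 = 3915.61 kg

3920 kg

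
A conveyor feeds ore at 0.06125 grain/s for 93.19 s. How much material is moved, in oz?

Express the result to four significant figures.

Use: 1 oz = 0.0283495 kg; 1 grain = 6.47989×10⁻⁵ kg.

0.01305 oz

0.06125 grain/s → 3.96893×10⁻⁶ kg/s
m = ṁ × t = 3.96893×10⁻⁶ × 93.19 = 3.69865×10⁻⁴ kg
In oz: 3.69865×10⁻⁴ / 0.0283495 = 0.0130466 oz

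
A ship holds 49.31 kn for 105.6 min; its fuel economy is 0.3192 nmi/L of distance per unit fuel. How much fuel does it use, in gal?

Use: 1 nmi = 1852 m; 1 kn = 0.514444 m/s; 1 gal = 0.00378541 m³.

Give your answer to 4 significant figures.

71.82 gal

49.31 kn → 25.3672 m/s
105.6 min → 6336 s
d = v × t = 25.3672 × 6336 = 160727 m
0.3192 nmi/L → 591158 m/m³
V = d / (distance per unit fuel) = 160727 / 591158 = 0.271885 m³
In gal: 0.271885 / 0.00378541 = 71.8245 gal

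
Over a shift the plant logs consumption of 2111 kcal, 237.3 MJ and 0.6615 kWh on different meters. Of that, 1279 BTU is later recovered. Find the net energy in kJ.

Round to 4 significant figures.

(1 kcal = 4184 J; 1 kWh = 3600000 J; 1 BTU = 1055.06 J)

2.472×10⁵ kJ

2111 kcal × 4184 → 8.83242×10⁶ J
237.3 MJ × 1000000 → 2.373×10⁸ J
0.6615 kWh × 3600000 → 2.3814×10⁶ J
1279 BTU × 1055.06 → 1.34942×10⁶ J
Result: 8.83242×10⁶ + 2.373×10⁸ + 2.3814×10⁶ − 1.34942×10⁶ = 2.47164×10⁸ J
In kJ: 2.47164×10⁸ / 1000 = 247164 kJ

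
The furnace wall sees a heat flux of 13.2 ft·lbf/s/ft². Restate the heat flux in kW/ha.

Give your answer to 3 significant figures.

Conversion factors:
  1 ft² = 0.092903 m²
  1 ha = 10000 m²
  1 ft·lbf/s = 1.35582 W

1930 kW/ha

13.2 ft·lbf/s/ft² × 1.35582 W/ft·lbf/s ÷ 0.092903 m²/ft² = 192.64 W/m²
192.64 W/m² ÷ 1000 W/kW × 10000 m²/ha = 1926.4 kW/ha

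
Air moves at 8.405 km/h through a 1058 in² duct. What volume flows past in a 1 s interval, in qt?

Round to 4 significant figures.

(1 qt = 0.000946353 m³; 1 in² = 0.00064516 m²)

8.405 km/h × (1/3.6) → 2.33472 m/s
1058 in² × 0.00064516 → 0.682579 m²
V = v × A × t = 2.33472 m/s × 0.682579 m² × 1 s = 1.59363 m³
1.59363 m³ ÷ (0.000946353 m³/qt) = 1683.97 qt

1684 qt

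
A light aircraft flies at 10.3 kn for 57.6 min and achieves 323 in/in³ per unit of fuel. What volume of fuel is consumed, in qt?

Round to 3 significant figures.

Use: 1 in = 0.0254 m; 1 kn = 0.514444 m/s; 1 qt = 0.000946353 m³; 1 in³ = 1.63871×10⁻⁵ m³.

38.7 qt

10.3 kn → 5.29877 m/s
57.6 min → 3456 s
d = v × t = 5.29877 × 3456 = 18312.5 m
323 in/in³ → 500650 m/m³
V = d / (distance per unit fuel) = 18312.5 / 500650 = 0.0365774 m³
In qt: 0.0365774 / 0.000946353 = 38.6509 qt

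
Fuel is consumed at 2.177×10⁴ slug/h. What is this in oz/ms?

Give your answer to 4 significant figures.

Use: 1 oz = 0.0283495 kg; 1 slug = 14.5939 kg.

2.177×10⁴ slug/h × 14.5939 kg/slug ÷ 3600 s/h = 88.2526 kg/s
88.2526 kg/s ÷ 0.0283495 kg/oz × 0.001 s/ms = 3.11302 oz/ms

3.113 oz/ms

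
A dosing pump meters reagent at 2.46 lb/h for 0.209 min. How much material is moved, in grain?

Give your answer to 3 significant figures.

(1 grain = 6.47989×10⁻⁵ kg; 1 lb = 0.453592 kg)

2.46 lb/h → 3.09955×10⁻⁴ kg/s
0.209 min → 12.54 s
m = ṁ × t = 3.09955×10⁻⁴ × 12.54 = 0.00388684 kg
In grain: 0.00388684 / 6.47989×10⁻⁵ = 59.9831 grain

60.0 grain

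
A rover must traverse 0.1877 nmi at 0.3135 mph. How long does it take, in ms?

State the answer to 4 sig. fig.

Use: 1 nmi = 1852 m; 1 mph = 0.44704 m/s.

0.1877 nmi × 1852 → 347.62 m
0.3135 mph × 0.44704 → 0.140147 m/s
t = d / v = 347.62 m / 0.140147 m/s = 2480.4 s
2480.4 s ÷ (0.001 s/ms) = 2.4804×10⁶ ms

2.480×10⁶ ms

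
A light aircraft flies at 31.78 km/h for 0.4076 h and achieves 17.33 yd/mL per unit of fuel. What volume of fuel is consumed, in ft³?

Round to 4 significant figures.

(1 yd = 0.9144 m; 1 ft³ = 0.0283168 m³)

31.78 km/h → 8.82778 m/s
0.4076 h → 1467.36 s
d = v × t = 8.82778 × 1467.36 = 12953.5 m
17.33 yd/mL → 1.58466×10⁷ m/m³
V = d / (distance per unit fuel) = 12953.5 / 1.58466×10⁷ = 8.17431×10⁻⁴ m³
In ft³: 8.17431×10⁻⁴ / 0.0283168 = 0.0288674 ft³

0.02887 ft³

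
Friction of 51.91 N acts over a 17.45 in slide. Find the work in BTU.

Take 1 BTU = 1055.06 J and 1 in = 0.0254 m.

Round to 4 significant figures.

17.45 in × 0.0254 = 0.44323 m
W = F × d = 51.91 N × 0.44323 m = 23.0081 J
23.0081 J ÷ (1055.06 J/BTU) = 0.0218074 BTU

0.02181 BTU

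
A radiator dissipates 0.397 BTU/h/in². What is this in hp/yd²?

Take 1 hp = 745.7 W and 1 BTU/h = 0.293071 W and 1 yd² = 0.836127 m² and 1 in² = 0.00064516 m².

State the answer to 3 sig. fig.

0.397 BTU/h/in² × 0.293071 W/BTU/h ÷ 0.00064516 m²/in² = 180.342 W/m²
180.342 W/m² ÷ 745.7 W/hp × 0.836127 m²/yd² = 0.202211 hp/yd²

0.202 hp/yd²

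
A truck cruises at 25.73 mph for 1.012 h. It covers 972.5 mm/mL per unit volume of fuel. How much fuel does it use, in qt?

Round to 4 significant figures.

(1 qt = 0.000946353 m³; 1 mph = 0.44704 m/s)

45.53 qt

25.73 mph → 11.5023 m/s
1.012 h → 3643.2 s
d = v × t = 11.5023 × 3643.2 = 41905.2 m
972.5 mm/mL → 972500 m/m³
V = d / (distance per unit fuel) = 41905.2 / 972500 = 0.0430902 m³
In qt: 0.0430902 / 0.000946353 = 45.5329 qt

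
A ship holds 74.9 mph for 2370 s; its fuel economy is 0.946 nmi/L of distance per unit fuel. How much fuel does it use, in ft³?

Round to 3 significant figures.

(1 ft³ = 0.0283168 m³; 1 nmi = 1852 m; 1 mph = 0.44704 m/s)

1.60 ft³

74.9 mph → 33.4833 m/s
d = v × t = 33.4833 × 2370 = 79355.4 m
0.946 nmi/L → 1.75199×10⁶ m/m³
V = d / (distance per unit fuel) = 79355.4 / 1.75199×10⁶ = 0.0452944 m³
In ft³: 0.0452944 / 0.0283168 = 1.59956 ft³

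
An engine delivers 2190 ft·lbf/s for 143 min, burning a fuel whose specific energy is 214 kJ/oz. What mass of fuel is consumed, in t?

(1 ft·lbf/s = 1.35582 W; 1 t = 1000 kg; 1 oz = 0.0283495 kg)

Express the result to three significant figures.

2190 ft·lbf/s → 2969.25 W
143 min → 8580 s
E = P × t = 2969.25 × 8580 = 2.54762×10⁷ J
214 kJ/oz → 7.54863×10⁶ J/kg
m = E / e_s = 2.54762×10⁷ / 7.54863×10⁶ = 3.37494 kg
In t: 3.37494 / 1000 = 0.00337494 t

0.00337 t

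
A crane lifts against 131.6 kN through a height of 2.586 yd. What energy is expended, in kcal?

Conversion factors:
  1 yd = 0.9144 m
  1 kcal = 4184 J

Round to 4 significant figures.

131.6 kN × 1000 = 131600 N
2.586 yd × 0.9144 = 2.36464 m
W = F × d = 131600 N × 2.36464 m = 311187 J
311187 J ÷ (4184 J/kcal) = 74.3755 kcal

74.38 kcal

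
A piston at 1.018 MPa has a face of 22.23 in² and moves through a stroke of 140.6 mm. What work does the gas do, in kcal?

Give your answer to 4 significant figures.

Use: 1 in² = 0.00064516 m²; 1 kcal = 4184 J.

1.018 MPa → 1.018×10⁶ Pa
22.23 in² → 0.0143419 m²
F = P × A = 1.018×10⁶ × 0.0143419 = 14600.1 N
140.6 mm → 0.1406 m
W = F × d = 14600.1 × 0.1406 = 2052.77 J
In kcal: 2052.77 / 4184 = 0.490624 kcal

0.4906 kcal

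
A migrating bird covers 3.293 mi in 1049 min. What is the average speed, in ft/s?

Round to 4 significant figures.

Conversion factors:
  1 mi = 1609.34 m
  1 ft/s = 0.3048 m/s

0.2762 ft/s

3.293 mi × 1609.34 = 5299.56 m
1049 min × 60 = 62940 s
v = d / t = 5299.56 m / 62940 s = 0.0842002 m/s
0.0842002 m/s ÷ (0.3048 m/s/ft/s) = 0.276247 ft/s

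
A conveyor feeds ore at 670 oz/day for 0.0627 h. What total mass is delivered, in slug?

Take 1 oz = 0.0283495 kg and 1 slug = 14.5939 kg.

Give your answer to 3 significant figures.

670 oz/day → 2.1984×10⁻⁴ kg/s
0.0627 h → 225.72 s
m = ṁ × t = 2.1984×10⁻⁴ × 225.72 = 0.0496223 kg
In slug: 0.0496223 / 14.5939 = 0.00340021 slug

0.00340 slug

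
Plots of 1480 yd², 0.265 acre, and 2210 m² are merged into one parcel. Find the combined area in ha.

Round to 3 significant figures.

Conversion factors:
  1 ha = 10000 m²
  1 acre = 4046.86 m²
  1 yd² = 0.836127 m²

1480 yd² × 0.836127 = 1237.47 m²
0.265 acre × 4046.86 = 1072.42 m²
2210 m² (already m²)
Combined: 1237.47 + 1072.42 + 2210 = 4519.89 m²
In ha: 4519.89 / 10000 = 0.451989 ha

0.452 ha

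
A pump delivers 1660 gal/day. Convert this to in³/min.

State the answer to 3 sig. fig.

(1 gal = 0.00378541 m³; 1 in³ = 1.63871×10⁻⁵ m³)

1660 gal/day × 0.00378541 m³/gal ÷ 86400 s/day = 7.27289×10⁻⁵ m³/s
7.27289×10⁻⁵ m³/s ÷ 1.63871×10⁻⁵ m³/in³ × 60 s/min = 266.291 in³/min

266 in³/min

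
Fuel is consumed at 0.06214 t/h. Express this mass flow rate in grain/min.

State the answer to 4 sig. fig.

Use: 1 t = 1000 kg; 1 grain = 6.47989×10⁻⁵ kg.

1.598×10⁴ grain/min

0.06214 t/h × 1000 kg/t ÷ 3600 s/h = 0.0172611 kg/s
0.0172611 kg/s ÷ 6.47989×10⁻⁵ kg/grain × 60 s/min = 15982.8 grain/min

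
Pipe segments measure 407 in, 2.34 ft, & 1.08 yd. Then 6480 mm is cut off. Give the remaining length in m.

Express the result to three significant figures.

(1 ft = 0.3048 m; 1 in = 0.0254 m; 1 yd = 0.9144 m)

407 in × 0.0254 = 10.3378 m
2.34 ft × 0.3048 = 0.713232 m
1.08 yd × 0.9144 = 0.987552 m
6480 mm × 0.001 = 6.48 m
Net: 10.3378 + 0.713232 + 0.987552 − 6.48 = 5.55858 m

5.56 m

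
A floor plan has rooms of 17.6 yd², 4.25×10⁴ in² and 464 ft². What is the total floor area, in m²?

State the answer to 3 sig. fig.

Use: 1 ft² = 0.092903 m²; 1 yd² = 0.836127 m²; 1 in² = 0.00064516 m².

17.6 yd² × 0.836127 → 14.7158 m²
4.25×10⁴ in² × 0.00064516 → 27.4193 m²
464 ft² × 0.092903 → 43.107 m²
Sum: 14.7158 + 27.4193 + 43.107 = 85.2421 m²

85.2 m²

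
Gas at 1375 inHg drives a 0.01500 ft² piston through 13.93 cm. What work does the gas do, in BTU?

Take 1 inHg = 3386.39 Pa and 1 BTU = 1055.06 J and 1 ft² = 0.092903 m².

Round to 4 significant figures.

0.8567 BTU

1375 inHg → 4.65629×10⁶ Pa
0.01500 ft² → 0.00139354 m²
F = P × A = 4.65629×10⁶ × 0.00139354 = 6488.73 N
13.93 cm → 0.1393 m
W = F × d = 6488.73 × 0.1393 = 903.88 J
In BTU: 903.88 / 1055.06 = 0.85671 BTU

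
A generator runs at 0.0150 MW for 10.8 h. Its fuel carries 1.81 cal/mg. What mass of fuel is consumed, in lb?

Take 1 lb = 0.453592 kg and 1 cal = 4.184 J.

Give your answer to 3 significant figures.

0.0150 MW → 15000 W
10.8 h → 38880 s
E = P × t = 15000 × 38880 = 5.832×10⁸ J
1.81 cal/mg → 7.57304×10⁶ J/kg
m = E / e_s = 5.832×10⁸ / 7.57304×10⁶ = 77.01 kg
In lb: 77.01 / 0.453592 = 169.778 lb

170 lb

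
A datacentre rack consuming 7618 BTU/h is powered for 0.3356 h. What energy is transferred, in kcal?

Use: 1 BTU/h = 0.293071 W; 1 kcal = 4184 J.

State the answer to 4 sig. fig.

7618 BTU/h × 0.293071 → 2232.61 W
0.3356 h × 3600 → 1208.16 s
E = P × t = 2232.61 W × 1208.16 s = 2.69735×10⁶ J
2.69735×10⁶ J ÷ (4184 J/kcal) = 644.682 kcal

644.7 kcal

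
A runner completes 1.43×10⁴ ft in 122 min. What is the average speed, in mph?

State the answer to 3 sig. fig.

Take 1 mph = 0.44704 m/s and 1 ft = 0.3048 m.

1.43×10⁴ ft × 0.3048 = 4358.64 m
122 min × 60 = 7320 s
v = d / t = 4358.64 m / 7320 s = 0.595443 m/s
0.595443 m/s ÷ (0.44704 m/s/mph) = 1.33197 mph

1.33 mph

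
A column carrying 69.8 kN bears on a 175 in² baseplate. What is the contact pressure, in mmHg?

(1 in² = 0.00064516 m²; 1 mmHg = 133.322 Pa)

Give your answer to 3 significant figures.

69.8 kN × 1000 = 69800 N
175 in² × 0.00064516 = 0.112903 m²
P = F / A = 69800 N / 0.112903 m² = 618230 Pa
618230 Pa ÷ (133.322 Pa/mmHg) = 4637.12 mmHg

4640 mmHg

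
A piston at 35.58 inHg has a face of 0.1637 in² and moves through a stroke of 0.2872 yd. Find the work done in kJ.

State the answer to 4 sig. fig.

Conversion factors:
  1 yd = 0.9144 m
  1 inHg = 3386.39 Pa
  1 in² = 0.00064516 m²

35.58 inHg → 120488 Pa
0.1637 in² → 1.05613×10⁻⁴ m²
F = P × A = 120488 × 1.05613×10⁻⁴ = 12.7251 N
0.2872 yd → 0.262616 m
W = F × d = 12.7251 × 0.262616 = 3.34181 J
In kJ: 3.34181 / 1000 = 0.00334181 kJ

0.003342 kJ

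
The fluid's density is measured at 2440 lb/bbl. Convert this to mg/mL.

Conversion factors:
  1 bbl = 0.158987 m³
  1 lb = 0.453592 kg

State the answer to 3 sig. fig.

2440 lb/bbl × 0.453592 kg/lb ÷ 0.158987 m³/bbl = 6961.35 kg/m³
6961.35 kg/m³ ÷ 10⁻⁶ kg/mg × 10⁻⁶ m³/mL = 6961.35 mg/mL

6960 mg/mL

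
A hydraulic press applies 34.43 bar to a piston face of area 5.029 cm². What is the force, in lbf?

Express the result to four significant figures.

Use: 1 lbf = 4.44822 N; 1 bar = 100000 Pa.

34.43 bar × 100000 → 3.443×10⁶ Pa
5.029 cm² × 0.0001 → 5.029×10⁻⁴ m²
F = P × A = 3.443×10⁶ Pa × 5.029×10⁻⁴ m² = 1731.48 N
1731.48 N ÷ (4.44822 N/lbf) = 389.252 lbf

389.3 lbf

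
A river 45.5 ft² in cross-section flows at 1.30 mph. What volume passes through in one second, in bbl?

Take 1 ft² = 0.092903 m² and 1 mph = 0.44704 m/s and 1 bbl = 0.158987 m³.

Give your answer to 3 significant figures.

15.5 bbl

1.30 mph × 0.44704 = 0.581152 m/s
45.5 ft² × 0.092903 = 4.22709 m²
V = v × A × t = 0.581152 m/s × 4.22709 m² × 1 s = 2.45658 m³
2.45658 m³ ÷ (0.158987 m³/bbl) = 15.4515 bbl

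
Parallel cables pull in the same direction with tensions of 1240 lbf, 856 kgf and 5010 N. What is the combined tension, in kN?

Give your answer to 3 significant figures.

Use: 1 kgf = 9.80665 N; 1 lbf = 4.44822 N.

1240 lbf × 4.44822 = 5515.79 N
856 kgf × 9.80665 = 8394.49 N
5010 N (already N)
Total: 5515.79 + 8394.49 + 5010 = 18920.3 N
In kN: 18920.3 / 1000 = 18.9203 kN

18.9 kN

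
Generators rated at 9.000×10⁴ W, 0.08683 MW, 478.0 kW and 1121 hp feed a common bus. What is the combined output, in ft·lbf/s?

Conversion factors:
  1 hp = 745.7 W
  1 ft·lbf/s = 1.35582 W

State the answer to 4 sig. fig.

1.100×10⁶ ft·lbf/s

9.000×10⁴ W (already W)
0.08683 MW × 1000000 = 86830 W
478.0 kW × 1000 = 478000 W
1121 hp × 745.7 = 835930 W
Sum: 90000 + 86830 + 478000 + 835930 = 1.49076×10⁶ W
In ft·lbf/s: 1.49076×10⁶ / 1.35582 = 1.09953×10⁶ ft·lbf/s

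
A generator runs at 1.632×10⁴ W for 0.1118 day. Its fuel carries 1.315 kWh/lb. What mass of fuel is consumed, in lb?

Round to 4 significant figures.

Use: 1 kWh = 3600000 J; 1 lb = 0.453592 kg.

33.30 lb

0.1118 day → 9659.52 s
E = P × t = 16320 × 9659.52 = 1.57643×10⁸ J
1.315 kWh/lb → 1.04367×10⁷ J/kg
m = E / e_s = 1.57643×10⁸ / 1.04367×10⁷ = 15.1047 kg
In lb: 15.1047 / 0.453592 = 33.3002 lb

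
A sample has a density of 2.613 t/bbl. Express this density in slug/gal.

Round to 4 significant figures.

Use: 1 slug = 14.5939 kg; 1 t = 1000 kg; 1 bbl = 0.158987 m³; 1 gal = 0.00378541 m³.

4.263 slug/gal

2.613 t/bbl × 1000 kg/t ÷ 0.158987 m³/bbl = 16435.3 kg/m³
16435.3 kg/m³ ÷ 14.5939 kg/slug × 0.00378541 m³/gal = 4.26304 slug/gal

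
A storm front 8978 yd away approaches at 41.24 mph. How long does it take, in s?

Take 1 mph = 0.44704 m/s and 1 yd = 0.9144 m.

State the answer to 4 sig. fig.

445.3 s

8978 yd × 0.9144 = 8209.48 m
41.24 mph × 0.44704 = 18.4359 m/s
t = d / v = 8209.48 m / 18.4359 m/s = 445.299 s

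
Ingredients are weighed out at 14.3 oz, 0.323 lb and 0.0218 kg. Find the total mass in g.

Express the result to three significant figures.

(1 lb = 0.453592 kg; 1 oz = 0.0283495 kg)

574 g

14.3 oz × 0.0283495 = 0.405398 kg
0.323 lb × 0.453592 = 0.14651 kg
0.0218 kg (already kg)
Combined: 0.405398 + 0.14651 + 0.0218 = 0.573708 kg
In g: 0.573708 / 0.001 = 573.708 g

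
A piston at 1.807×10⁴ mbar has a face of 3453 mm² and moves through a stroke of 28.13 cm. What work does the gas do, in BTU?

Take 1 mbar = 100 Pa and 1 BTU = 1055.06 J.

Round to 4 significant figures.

1.807×10⁴ mbar → 1.807×10⁶ Pa
3453 mm² → 0.003453 m²
F = P × A = 1.807×10⁶ × 0.003453 = 6239.57 N
28.13 cm → 0.2813 m
W = F × d = 6239.57 × 0.2813 = 1755.19 J
In BTU: 1755.19 / 1055.06 = 1.66359 BTU

1.664 BTU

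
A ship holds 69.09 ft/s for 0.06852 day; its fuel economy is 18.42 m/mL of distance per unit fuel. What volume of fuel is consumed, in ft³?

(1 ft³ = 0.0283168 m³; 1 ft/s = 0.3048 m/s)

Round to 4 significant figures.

0.2390 ft³

69.09 ft/s → 21.0586 m/s
0.06852 day → 5920.13 s
d = v × t = 21.0586 × 5920.13 = 124670 m
18.42 m/mL → 1.842×10⁷ m/m³
V = d / (distance per unit fuel) = 124670 / 1.842×10⁷ = 0.00676819 m³
In ft³: 0.00676819 / 0.0283168 = 0.239017 ft³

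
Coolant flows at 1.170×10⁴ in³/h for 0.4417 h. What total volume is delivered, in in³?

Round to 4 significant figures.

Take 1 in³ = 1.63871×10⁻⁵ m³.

1.170×10⁴ in³/h → 5.32581×10⁻⁵ m³/s
0.4417 h → 1590.12 s
V = Q × t = 5.32581×10⁻⁵ × 1590.12 = 0.0846868 m³
In in³: 0.0846868 / 1.63871×10⁻⁵ = 5167.89 in³

5168 in³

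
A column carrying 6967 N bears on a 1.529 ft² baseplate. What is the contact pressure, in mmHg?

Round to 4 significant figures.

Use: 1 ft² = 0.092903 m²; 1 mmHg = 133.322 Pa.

1.529 ft² × 0.092903 = 0.142049 m²
P = F / A = 6967 N / 0.142049 m² = 49046.5 Pa
49046.5 Pa ÷ (133.322 Pa/mmHg) = 367.88 mmHg

367.9 mmHg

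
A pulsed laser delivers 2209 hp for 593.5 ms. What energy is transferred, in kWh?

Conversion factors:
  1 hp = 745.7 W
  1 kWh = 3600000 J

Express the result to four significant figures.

2209 hp × 745.7 = 1.64725×10⁶ W
593.5 ms × 0.001 = 0.5935 s
E = P × t = 1.64725×10⁶ W × 0.5935 s = 977643 J
977643 J ÷ (3600000 J/kWh) = 0.271568 kWh

0.2716 kWh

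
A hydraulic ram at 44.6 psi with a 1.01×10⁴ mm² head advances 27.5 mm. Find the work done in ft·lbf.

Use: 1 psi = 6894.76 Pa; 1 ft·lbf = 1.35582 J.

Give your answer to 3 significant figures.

44.6 psi → 307506 Pa
1.01×10⁴ mm² → 0.0101 m²
F = P × A = 307506 × 0.0101 = 3105.81 N
27.5 mm → 0.0275 m
W = F × d = 3105.81 × 0.0275 = 85.4098 J
In ft·lbf: 85.4098 / 1.35582 = 62.9949 ft·lbf

63.0 ft·lbf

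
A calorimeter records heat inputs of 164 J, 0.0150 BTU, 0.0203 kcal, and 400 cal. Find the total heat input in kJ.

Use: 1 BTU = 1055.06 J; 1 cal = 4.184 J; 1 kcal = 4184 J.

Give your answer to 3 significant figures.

1.94 kJ

164 J (already J)
0.0150 BTU × 1055.06 → 15.8259 J
0.0203 kcal × 4184 → 84.9352 J
400 cal × 4.184 → 1673.6 J
Combined: 164 + 15.8259 + 84.9352 + 1673.6 = 1938.36 J
In kJ: 1938.36 / 1000 = 1.93836 kJ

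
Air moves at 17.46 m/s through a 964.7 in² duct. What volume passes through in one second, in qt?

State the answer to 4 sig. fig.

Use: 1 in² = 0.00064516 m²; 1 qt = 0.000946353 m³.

1.148×10⁴ qt

964.7 in² × 0.00064516 → 0.622386 m²
V = v × A × t = 17.46 m/s × 0.622386 m² × 1 s = 10.8669 m³
10.8669 m³ ÷ (0.000946353 m³/qt) = 11482.9 qt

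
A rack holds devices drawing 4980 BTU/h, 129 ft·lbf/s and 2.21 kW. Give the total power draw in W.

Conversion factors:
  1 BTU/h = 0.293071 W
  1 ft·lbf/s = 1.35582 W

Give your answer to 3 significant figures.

3840 W

4980 BTU/h × 0.293071 = 1459.49 W
129 ft·lbf/s × 1.35582 = 174.901 W
2.21 kW × 1000 = 2210 W
Sum: 1459.49 + 174.901 + 2210 = 3844.39 W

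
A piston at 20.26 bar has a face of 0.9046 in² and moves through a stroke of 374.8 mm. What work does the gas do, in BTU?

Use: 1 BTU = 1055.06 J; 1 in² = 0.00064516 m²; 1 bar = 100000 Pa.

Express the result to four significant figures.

0.4200 BTU

20.26 bar → 2.026×10⁶ Pa
0.9046 in² → 5.83612×10⁻⁴ m²
F = P × A = 2.026×10⁶ × 5.83612×10⁻⁴ = 1182.4 N
374.8 mm → 0.3748 m
W = F × d = 1182.4 × 0.3748 = 443.164 J
In BTU: 443.164 / 1055.06 = 0.420037 BTU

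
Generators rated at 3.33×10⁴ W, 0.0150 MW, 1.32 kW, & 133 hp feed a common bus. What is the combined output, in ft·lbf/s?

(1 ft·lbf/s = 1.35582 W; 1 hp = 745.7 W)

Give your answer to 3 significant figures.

3.33×10⁴ W (already W)
0.0150 MW × 1000000 → 15000 W
1.32 kW × 1000 → 1320 W
133 hp × 745.7 → 99178.1 W
Sum: 33300 + 15000 + 1320 + 99178.1 = 148798 W
In ft·lbf/s: 148798 / 1.35582 = 109748 ft·lbf/s

1.10×10⁵ ft·lbf/s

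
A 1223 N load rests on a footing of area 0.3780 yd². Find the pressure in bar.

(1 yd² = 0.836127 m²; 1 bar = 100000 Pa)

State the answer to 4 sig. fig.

0.03870 bar

0.3780 yd² × 0.836127 → 0.316056 m²
P = F / A = 1223 N / 0.316056 m² = 3869.57 Pa
3869.57 Pa ÷ (100000 Pa/bar) = 0.0386957 bar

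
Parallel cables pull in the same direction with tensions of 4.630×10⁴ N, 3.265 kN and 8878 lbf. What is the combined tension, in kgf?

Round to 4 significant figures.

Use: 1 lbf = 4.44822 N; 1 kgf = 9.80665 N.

4.630×10⁴ N (already N)
3.265 kN × 1000 → 3265 N
8878 lbf × 4.44822 → 39491.3 N
Total: 46300 + 3265 + 39491.3 = 89056.3 N
In kgf: 89056.3 / 9.80665 = 9081.22 kgf

9081 kgf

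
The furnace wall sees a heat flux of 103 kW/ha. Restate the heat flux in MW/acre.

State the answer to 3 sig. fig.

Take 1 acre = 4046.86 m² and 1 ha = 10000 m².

103 kW/ha × 1000 W/kW ÷ 10000 m²/ha = 10.3 W/m²
10.3 W/m² ÷ 1000000 W/MW × 4046.86 m²/acre = 0.0416827 MW/acre

0.0417 MW/acre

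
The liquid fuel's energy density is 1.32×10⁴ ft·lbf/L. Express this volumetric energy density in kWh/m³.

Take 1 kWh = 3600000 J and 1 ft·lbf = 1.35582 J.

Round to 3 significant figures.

4.97 kWh/m³

1.32×10⁴ ft·lbf/L × 1.35582 J/ft·lbf ÷ 0.001 m³/L = 1.78968×10⁷ J/m³
1.78968×10⁷ J/m³ ÷ 3600000 J/kWh = 4.97133 kWh/m³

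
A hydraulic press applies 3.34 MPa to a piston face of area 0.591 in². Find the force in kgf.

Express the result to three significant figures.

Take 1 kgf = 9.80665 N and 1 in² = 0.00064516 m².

3.34 MPa × 1000000 = 3.34×10⁶ Pa
0.591 in² × 0.00064516 = 3.8129×10⁻⁴ m²
F = P × A = 3.34×10⁶ Pa × 3.8129×10⁻⁴ m² = 1273.51 N
1273.51 N ÷ (9.80665 N/kgf) = 129.862 kgf

130 kgf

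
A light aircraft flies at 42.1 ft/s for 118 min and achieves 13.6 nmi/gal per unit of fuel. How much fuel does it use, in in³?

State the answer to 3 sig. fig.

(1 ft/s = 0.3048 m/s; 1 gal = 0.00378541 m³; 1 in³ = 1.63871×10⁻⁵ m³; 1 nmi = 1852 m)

833 in³

42.1 ft/s → 12.8321 m/s
118 min → 7080 s
d = v × t = 12.8321 × 7080 = 90851.3 m
13.6 nmi/gal → 6.65376×10⁶ m/m³
V = d / (distance per unit fuel) = 90851.3 / 6.65376×10⁶ = 0.0136541 m³
In in³: 0.0136541 / 1.63871×10⁻⁵ = 833.222 in³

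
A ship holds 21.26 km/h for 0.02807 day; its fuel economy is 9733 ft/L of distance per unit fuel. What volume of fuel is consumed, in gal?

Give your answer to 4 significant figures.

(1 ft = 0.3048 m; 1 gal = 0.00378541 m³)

1.275 gal

21.26 km/h → 5.90556 m/s
0.02807 day → 2425.25 s
d = v × t = 5.90556 × 2425.25 = 14322.5 m
9733 ft/L → 2.96662×10⁶ m/m³
V = d / (distance per unit fuel) = 14322.5 / 2.96662×10⁶ = 0.00482788 m³
In gal: 0.00482788 / 0.00378541 = 1.27539 gal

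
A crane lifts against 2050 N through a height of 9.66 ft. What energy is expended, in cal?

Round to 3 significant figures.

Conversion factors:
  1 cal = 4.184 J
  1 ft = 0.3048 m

9.66 ft × 0.3048 = 2.94437 m
W = F × d = 2050 N × 2.94437 m = 6035.96 J
6035.96 J ÷ (4.184 J/cal) = 1442.63 cal

1440 cal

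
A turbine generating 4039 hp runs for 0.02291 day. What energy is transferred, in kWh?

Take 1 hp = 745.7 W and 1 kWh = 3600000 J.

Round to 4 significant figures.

4039 hp × 745.7 = 3.01188×10⁶ W
0.02291 day × 86400 = 1979.42 s
E = P × t = 3.01188×10⁶ W × 1979.42 s = 5.96178×10⁹ J
5.96178×10⁹ J ÷ (3600000 J/kWh) = 1656.05 kWh

1656 kWh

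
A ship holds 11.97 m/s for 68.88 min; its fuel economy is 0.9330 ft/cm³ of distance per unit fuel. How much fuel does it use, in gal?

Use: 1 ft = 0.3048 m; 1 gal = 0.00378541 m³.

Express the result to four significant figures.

68.88 min → 4132.8 s
d = v × t = 11.97 × 4132.8 = 49469.6 m
0.9330 ft/cm³ → 284378 m/m³
V = d / (distance per unit fuel) = 49469.6 / 284378 = 0.173957 m³
In gal: 0.173957 / 0.00378541 = 45.9546 gal

45.95 gal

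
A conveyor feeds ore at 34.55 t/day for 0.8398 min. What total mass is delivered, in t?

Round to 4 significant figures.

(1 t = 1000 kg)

34.55 t/day → 0.399884 kg/s
0.8398 min → 50.388 s
m = ṁ × t = 0.399884 × 50.388 = 20.1494 kg
In t: 20.1494 / 1000 = 0.0201494 t

0.02015 t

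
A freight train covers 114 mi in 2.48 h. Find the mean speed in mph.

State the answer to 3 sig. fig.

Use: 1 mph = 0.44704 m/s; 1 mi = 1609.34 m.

114 mi × 1609.34 → 183465 m
2.48 h × 3600 → 8928 s
v = d / t = 183465 m / 8928 s = 20.5494 m/s
20.5494 m/s ÷ (0.44704 m/s/mph) = 45.9677 mph

46.0 mph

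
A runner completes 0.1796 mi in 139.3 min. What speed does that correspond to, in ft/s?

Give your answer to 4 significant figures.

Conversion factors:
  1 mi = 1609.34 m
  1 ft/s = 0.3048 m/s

0.1135 ft/s

0.1796 mi × 1609.34 = 289.037 m
139.3 min × 60 = 8358 s
v = d / t = 289.037 m / 8358 s = 0.0345821 m/s
0.0345821 m/s ÷ (0.3048 m/s/ft/s) = 0.113458 ft/s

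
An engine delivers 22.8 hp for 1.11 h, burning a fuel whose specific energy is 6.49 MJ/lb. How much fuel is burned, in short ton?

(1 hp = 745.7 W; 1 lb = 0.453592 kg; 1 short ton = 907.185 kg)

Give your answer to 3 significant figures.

0.00523 short ton

22.8 hp → 17002 W
1.11 h → 3996 s
E = P × t = 17002 × 3996 = 6.794×10⁷ J
6.49 MJ/lb → 1.4308×10⁷ J/kg
m = E / e_s = 6.794×10⁷ / 1.4308×10⁷ = 4.74839 kg
In short ton: 4.74839 / 907.185 = 0.0052342 short ton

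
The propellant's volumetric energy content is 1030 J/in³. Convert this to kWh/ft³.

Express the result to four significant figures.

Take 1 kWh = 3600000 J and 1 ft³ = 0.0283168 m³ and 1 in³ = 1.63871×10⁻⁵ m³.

1030 J/in³ ÷ 1.63871×10⁻⁵ m³/in³ = 6.28543×10⁷ J/m³
6.28543×10⁷ J/m³ ÷ 3600000 J/kWh × 0.0283168 m³/ft³ = 0.494398 kWh/ft³

0.4944 kWh/ft³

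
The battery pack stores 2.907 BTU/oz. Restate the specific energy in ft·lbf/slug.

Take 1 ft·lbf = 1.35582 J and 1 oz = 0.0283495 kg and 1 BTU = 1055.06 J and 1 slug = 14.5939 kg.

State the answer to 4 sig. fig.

2.907 BTU/oz × 1055.06 J/BTU ÷ 0.0283495 kg/oz = 108187 J/kg
108187 J/kg ÷ 1.35582 J/ft·lbf × 14.5939 kg/slug = 1.16451×10⁶ ft·lbf/slug

1.165×10⁶ ft·lbf/slug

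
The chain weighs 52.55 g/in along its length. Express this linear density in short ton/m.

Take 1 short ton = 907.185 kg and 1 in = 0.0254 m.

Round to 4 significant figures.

0.002281 short ton/m

52.55 g/in × 0.001 kg/g ÷ 0.0254 m/in = 2.0689 kg/m
2.0689 kg/m ÷ 907.185 kg/short ton = 0.00228057 short ton/m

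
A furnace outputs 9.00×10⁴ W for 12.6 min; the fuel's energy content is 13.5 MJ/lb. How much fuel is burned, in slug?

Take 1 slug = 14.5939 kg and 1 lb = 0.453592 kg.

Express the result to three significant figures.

12.6 min → 756 s
E = P × t = 90000 × 756 = 6.804×10⁷ J
13.5 MJ/lb → 2.97624×10⁷ J/kg
m = E / e_s = 6.804×10⁷ / 2.97624×10⁷ = 2.28611 kg
In slug: 2.28611 / 14.5939 = 0.156648 slug

0.157 slug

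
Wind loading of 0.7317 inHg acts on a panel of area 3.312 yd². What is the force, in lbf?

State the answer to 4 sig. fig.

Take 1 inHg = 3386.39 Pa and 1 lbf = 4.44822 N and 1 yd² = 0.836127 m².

0.7317 inHg × 3386.39 → 2477.82 Pa
3.312 yd² × 0.836127 → 2.76925 m²
F = P × A = 2477.82 Pa × 2.76925 m² = 6861.7 N
6861.7 N ÷ (4.44822 N/lbf) = 1542.57 lbf

1543 lbf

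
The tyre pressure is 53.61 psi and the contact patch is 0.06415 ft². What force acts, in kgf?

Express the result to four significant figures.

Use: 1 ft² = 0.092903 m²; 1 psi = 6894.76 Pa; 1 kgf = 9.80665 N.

53.61 psi × 6894.76 → 369628 Pa
0.06415 ft² × 0.092903 → 0.00595973 m²
F = P × A = 369628 Pa × 0.00595973 m² = 2202.88 N
2202.88 N ÷ (9.80665 N/kgf) = 224.631 kgf

224.6 kgf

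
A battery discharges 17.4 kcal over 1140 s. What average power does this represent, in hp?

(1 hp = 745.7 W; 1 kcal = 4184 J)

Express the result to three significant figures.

17.4 kcal × 4184 = 72801.6 J
P = E / t = 72801.6 J / 1140 s = 63.8611 W
63.8611 W ÷ (745.7 W/hp) = 0.0856391 hp

0.0856 hp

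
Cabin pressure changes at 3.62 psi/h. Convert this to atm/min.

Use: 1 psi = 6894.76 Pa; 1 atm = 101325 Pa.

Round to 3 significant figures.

3.62 psi/h × 6894.76 Pa/psi ÷ 3600 s/h = 6.93306 Pa/s
6.93306 Pa/s ÷ 101325 Pa/atm × 60 s/min = 0.00410544 atm/min

0.00411 atm/min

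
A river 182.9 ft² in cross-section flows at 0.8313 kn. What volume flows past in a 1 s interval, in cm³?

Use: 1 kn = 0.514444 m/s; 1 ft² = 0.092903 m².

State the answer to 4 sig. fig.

7.267×10⁶ cm³

0.8313 kn × 0.514444 = 0.427657 m/s
182.9 ft² × 0.092903 = 16.992 m²
V = v × A × t = 0.427657 m/s × 16.992 m² × 1 s = 7.26675 m³
7.26675 m³ ÷ (10⁻⁶ m³/cm³) = 7.26675×10⁶ cm³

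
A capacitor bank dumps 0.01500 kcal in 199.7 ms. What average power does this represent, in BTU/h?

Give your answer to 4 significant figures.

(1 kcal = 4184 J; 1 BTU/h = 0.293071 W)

0.01500 kcal × 4184 → 62.76 J
199.7 ms × 0.001 → 0.1997 s
P = E / t = 62.76 J / 0.1997 s = 314.271 W
314.271 W ÷ (0.293071 W/BTU/h) = 1072.34 BTU/h

1072 BTU/h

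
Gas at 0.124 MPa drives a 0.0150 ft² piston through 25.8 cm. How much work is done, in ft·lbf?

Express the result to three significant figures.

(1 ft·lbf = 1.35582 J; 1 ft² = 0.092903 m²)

32.9 ft·lbf

0.124 MPa → 124000 Pa
0.0150 ft² → 0.00139354 m²
F = P × A = 124000 × 0.00139354 = 172.799 N
25.8 cm → 0.258 m
W = F × d = 172.799 × 0.258 = 44.5821 J
In ft·lbf: 44.5821 / 1.35582 = 32.882 ft·lbf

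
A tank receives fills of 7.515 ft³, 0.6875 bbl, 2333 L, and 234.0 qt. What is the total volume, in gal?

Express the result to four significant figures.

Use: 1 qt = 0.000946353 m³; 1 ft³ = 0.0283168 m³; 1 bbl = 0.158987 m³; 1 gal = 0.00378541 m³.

759.9 gal

7.515 ft³ × 0.0283168 = 0.212801 m³
0.6875 bbl × 0.158987 = 0.109304 m³
2333 L × 0.001 = 2.333 m³
234.0 qt × 0.000946353 = 0.221447 m³
Total: 0.212801 + 0.109304 + 2.333 + 0.221447 = 2.87655 m³
In gal: 2.87655 / 0.00378541 = 759.904 gal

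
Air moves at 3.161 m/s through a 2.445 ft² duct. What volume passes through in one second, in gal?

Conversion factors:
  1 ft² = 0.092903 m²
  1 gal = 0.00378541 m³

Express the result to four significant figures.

2.445 ft² × 0.092903 = 0.227148 m²
V = v × A × t = 3.161 m/s × 0.227148 m² × 1 s = 0.718015 m³
0.718015 m³ ÷ (0.00378541 m³/gal) = 189.68 gal

189.7 gal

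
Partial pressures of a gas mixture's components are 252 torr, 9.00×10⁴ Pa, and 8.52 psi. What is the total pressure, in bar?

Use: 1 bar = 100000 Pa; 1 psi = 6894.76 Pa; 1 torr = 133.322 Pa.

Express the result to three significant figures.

252 torr × 133.322 = 33597.1 Pa
9.00×10⁴ Pa (already Pa)
8.52 psi × 6894.76 = 58743.4 Pa
Total: 33597.1 + 90000 + 58743.4 = 182340 Pa
In bar: 182340 / 100000 = 1.8234 bar

1.82 bar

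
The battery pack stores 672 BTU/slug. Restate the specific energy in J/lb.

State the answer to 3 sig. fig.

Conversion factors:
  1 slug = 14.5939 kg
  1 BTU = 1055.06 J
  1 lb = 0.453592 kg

2.20×10⁴ J/lb

672 BTU/slug × 1055.06 J/BTU ÷ 14.5939 kg/slug = 48582 J/kg
48582 J/kg × 0.453592 kg/lb = 22036.4 J/lb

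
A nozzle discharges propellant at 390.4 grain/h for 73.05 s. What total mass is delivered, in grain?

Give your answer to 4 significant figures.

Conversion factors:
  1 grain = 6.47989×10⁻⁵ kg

7.922 grain

390.4 grain/h → 7.02708×10⁻⁶ kg/s
m = ṁ × t = 7.02708×10⁻⁶ × 73.05 = 5.13328×10⁻⁴ kg
In grain: 5.13328×10⁻⁴ / 6.47989×10⁻⁵ = 7.92186 grain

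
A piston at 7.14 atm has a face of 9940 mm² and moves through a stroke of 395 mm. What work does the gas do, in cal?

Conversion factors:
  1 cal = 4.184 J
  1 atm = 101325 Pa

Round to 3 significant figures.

7.14 atm → 723460 Pa
9940 mm² → 0.00994 m²
F = P × A = 723460 × 0.00994 = 7191.19 N
395 mm → 0.395 m
W = F × d = 7191.19 × 0.395 = 2840.52 J
In cal: 2840.52 / 4.184 = 678.901 cal

679 cal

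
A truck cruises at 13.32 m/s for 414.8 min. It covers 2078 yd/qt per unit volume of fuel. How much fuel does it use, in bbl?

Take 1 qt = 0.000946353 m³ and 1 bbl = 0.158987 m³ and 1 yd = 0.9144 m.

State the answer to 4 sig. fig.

414.8 min → 24888 s
d = v × t = 13.32 × 24888 = 331508 m
2078 yd/qt → 2.00784×10⁶ m/m³
V = d / (distance per unit fuel) = 331508 / 2.00784×10⁶ = 0.165107 m³
In bbl: 0.165107 / 0.158987 = 1.03849 bbl

1.038 bbl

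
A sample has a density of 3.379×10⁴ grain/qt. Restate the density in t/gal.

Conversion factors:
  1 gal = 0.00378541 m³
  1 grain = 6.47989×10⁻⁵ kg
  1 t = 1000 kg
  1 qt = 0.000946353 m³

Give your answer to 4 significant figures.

0.008758 t/gal

3.379×10⁴ grain/qt × 6.47989×10⁻⁵ kg/grain ÷ 0.000946353 m³/qt = 2313.68 kg/m³
2313.68 kg/m³ ÷ 1000 kg/t × 0.00378541 m³/gal = 0.00875823 t/gal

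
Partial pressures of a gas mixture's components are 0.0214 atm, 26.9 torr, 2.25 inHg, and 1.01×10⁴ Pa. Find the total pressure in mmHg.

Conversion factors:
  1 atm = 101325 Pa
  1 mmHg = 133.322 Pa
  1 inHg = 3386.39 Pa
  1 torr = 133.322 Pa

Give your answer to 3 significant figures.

176 mmHg

0.0214 atm × 101325 = 2168.36 Pa
26.9 torr × 133.322 = 3586.36 Pa
2.25 inHg × 3386.39 = 7619.38 Pa
1.01×10⁴ Pa (already Pa)
Total: 2168.36 + 3586.36 + 7619.38 + 10100 = 23474.1 Pa
In mmHg: 23474.1 / 133.322 = 176.071 mmHg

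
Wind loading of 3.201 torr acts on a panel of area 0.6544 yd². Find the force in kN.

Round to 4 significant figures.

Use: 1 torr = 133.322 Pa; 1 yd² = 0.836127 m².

3.201 torr × 133.322 = 426.764 Pa
0.6544 yd² × 0.836127 = 0.547162 m²
F = P × A = 426.764 Pa × 0.547162 m² = 233.509 N
233.509 N ÷ (1000 N/kN) = 0.233509 kN

0.2335 kN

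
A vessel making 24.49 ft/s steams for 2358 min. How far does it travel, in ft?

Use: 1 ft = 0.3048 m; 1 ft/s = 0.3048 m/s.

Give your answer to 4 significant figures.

3.465×10⁶ ft

24.49 ft/s × 0.3048 → 7.46455 m/s
2358 min × 60 → 141480 s
d = v × t = 7.46455 m/s × 141480 s = 1.05608×10⁶ m
1.05608×10⁶ m ÷ (0.3048 m/ft) = 3.46483×10⁶ ft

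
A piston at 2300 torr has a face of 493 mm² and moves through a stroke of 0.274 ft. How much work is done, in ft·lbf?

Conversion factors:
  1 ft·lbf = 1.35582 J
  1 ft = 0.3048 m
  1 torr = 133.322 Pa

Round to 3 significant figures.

2300 torr → 306641 Pa
493 mm² → 4.93×10⁻⁴ m²
F = P × A = 306641 × 4.93×10⁻⁴ = 151.174 N
0.274 ft → 0.0835152 m
W = F × d = 151.174 × 0.0835152 = 12.6253 J
In ft·lbf: 12.6253 / 1.35582 = 9.31193 ft·lbf

9.31 ft·lbf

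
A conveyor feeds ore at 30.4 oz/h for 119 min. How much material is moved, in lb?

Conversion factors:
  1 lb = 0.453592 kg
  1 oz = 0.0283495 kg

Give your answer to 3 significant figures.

3.77 lb

30.4 oz/h → 2.39396×10⁻⁴ kg/s
119 min → 7140 s
m = ṁ × t = 2.39396×10⁻⁴ × 7140 = 1.70929 kg
In lb: 1.70929 / 0.453592 = 3.76834 lb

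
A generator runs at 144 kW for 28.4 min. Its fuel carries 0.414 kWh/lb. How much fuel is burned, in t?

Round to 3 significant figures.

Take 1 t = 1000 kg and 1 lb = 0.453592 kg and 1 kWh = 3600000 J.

0.0747 t

144 kW → 144000 W
28.4 min → 1704 s
E = P × t = 144000 × 1704 = 2.45376×10⁸ J
0.414 kWh/lb → 3.28577×10⁶ J/kg
m = E / e_s = 2.45376×10⁸ / 3.28577×10⁶ = 74.6784 kg
In t: 74.6784 / 1000 = 0.0746784 t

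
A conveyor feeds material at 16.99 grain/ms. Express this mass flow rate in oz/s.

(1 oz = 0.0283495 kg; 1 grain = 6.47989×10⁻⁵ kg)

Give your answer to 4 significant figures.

38.83 oz/s

16.99 grain/ms × 6.47989×10⁻⁵ kg/grain ÷ 0.001 s/ms = 1.10093 kg/s
1.10093 kg/s ÷ 0.0283495 kg/oz = 38.8342 oz/s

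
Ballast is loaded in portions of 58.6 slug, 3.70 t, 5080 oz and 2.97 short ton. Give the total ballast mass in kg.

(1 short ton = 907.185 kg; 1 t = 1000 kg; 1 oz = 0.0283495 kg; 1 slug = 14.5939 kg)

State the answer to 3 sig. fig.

58.6 slug × 14.5939 = 855.203 kg
3.70 t × 1000 = 3700 kg
5080 oz × 0.0283495 = 144.015 kg
2.97 short ton × 907.185 = 2694.34 kg
Combined: 855.203 + 3700 + 144.015 + 2694.34 = 7393.56 kg

7390 kg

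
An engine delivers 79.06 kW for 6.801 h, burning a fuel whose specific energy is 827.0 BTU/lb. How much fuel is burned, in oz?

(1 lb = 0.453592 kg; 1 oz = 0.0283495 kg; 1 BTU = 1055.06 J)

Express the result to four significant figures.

3.550×10⁴ oz

79.06 kW → 79060 W
6.801 h → 24483.6 s
E = P × t = 79060 × 24483.6 = 1.93567×10⁹ J
827.0 BTU/lb → 1.92361×10⁶ J/kg
m = E / e_s = 1.93567×10⁹ / 1.92361×10⁶ = 1006.27 kg
In oz: 1006.27 / 0.0283495 = 35495.2 oz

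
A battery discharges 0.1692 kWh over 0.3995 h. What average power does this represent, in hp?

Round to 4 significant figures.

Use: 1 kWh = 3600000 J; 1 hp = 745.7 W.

0.1692 kWh × 3600000 → 609120 J
0.3995 h × 3600 → 1438.2 s
P = E / t = 609120 J / 1438.2 s = 423.529 W
423.529 W ÷ (745.7 W/hp) = 0.567962 hp

0.5680 hp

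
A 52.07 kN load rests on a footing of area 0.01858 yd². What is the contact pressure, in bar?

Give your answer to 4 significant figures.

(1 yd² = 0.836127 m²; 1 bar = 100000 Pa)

52.07 kN × 1000 → 52070 N
0.01858 yd² × 0.836127 → 0.0155352 m²
P = F / A = 52070 N / 0.0155352 m² = 3.35174×10⁶ Pa
3.35174×10⁶ Pa ÷ (100000 Pa/bar) = 33.5174 bar

33.52 bar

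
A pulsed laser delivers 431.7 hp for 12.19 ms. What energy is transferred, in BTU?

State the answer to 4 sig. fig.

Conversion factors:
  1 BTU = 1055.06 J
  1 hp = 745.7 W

431.7 hp × 745.7 = 321919 W
12.19 ms × 0.001 = 0.01219 s
E = P × t = 321919 W × 0.01219 s = 3924.19 J
3924.19 J ÷ (1055.06 J/BTU) = 3.7194 BTU

3.719 BTU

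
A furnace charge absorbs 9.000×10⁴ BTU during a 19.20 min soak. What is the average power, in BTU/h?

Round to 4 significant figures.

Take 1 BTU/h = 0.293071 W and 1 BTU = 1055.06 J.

9.000×10⁴ BTU × 1055.06 → 9.49554×10⁷ J
19.20 min × 60 → 1152 s
P = E / t = 9.49554×10⁷ J / 1152 s = 82426.6 W
82426.6 W ÷ (0.293071 W/BTU/h) = 281251 BTU/h

2.813×10⁵ BTU/h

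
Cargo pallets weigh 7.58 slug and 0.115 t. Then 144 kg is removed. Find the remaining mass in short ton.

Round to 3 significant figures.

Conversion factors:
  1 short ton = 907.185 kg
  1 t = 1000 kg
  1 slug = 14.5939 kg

7.58 slug × 14.5939 = 110.622 kg
0.115 t × 1000 = 115 kg
144 kg (already kg)
Sum: 110.622 + 115 − 144 = 81.622 kg
In short ton: 81.622 / 907.185 = 0.0899728 short ton

0.0900 short ton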